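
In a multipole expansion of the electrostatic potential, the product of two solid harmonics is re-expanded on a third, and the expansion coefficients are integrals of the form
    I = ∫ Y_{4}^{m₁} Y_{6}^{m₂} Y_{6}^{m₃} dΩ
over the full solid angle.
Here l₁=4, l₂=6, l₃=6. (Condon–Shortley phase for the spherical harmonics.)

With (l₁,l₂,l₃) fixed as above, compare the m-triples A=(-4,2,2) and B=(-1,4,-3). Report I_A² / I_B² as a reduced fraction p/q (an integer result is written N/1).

140/27

Shared (l₁,l₂,l₃)=(4,6,6): N and (l;000)² cancel in I_A²/I_B².
A: Δ = 4!·4!·8!/17! = 1/15315300; Racah Σ t=4..4: t=4:+1/331776 = 1/331776; ⇒ 3j(4 6 6; -4 2 2)² = 490/21879, sgn +1
B: Δ = 4!·4!·8!/17! = 1/15315300; Racah Σ t=2..4: t=2:+1/967680 t=3:−1/120960 t=4:+1/207360 = -1/414720; ⇒ 3j(4 6 6; -1 4 -3)² = 21/4862, sgn +1
I_A²/I_B² = (490/21879)/(21/4862) = 140/27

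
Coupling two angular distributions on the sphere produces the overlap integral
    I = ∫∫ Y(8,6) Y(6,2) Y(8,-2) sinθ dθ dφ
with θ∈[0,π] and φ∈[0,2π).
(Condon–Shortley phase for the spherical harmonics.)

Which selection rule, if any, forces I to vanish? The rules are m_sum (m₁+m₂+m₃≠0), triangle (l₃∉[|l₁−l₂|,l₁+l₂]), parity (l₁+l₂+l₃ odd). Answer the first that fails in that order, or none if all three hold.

Σmᵢ = 6  ✗
l₃∈[|l₁−l₂|,l₁+l₂]=[2,14], have l₃=8
Σlᵢ = 22 ⇒ even

m_sum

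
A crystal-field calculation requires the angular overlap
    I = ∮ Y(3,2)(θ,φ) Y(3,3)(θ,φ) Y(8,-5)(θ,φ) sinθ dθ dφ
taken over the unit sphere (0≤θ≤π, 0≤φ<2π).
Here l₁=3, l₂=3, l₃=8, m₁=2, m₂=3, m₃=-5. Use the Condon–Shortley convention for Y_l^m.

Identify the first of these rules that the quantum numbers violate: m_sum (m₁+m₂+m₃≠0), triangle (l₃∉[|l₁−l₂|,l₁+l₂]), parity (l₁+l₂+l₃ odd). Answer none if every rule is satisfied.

azimuthal sum: 2 + 3 − 5 = 0  ✓
0 ≤ 8 ≤ 6 (triangle on l)  ✗
L = 3 + 3 + 8 = 14 (even)

triangle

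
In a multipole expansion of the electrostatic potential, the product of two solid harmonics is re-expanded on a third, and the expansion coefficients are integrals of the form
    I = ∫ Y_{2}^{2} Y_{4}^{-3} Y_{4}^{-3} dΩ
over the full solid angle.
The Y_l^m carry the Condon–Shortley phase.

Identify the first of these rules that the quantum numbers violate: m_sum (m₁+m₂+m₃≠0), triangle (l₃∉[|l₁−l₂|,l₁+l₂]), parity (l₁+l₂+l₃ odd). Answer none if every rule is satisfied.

m_sum

Σmᵢ = -4  ✗
l₃∈[|l₁−l₂|,l₁+l₂]=[2,6], have l₃=4
Σlᵢ = 10 ⇒ even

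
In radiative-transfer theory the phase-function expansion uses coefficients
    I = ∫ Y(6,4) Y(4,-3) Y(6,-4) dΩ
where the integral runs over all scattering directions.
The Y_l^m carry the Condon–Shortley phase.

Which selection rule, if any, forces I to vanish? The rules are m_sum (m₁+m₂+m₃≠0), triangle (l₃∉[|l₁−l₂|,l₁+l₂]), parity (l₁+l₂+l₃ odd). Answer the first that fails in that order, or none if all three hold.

m₁+m₂+m₃ = 4 − 3 − 4 = -3  ✗
triangle: |6−4|=2 ≤ l₃=6 ≤ 6+4=10
parity: l₁+l₂+l₃ = 16 is even

m_sum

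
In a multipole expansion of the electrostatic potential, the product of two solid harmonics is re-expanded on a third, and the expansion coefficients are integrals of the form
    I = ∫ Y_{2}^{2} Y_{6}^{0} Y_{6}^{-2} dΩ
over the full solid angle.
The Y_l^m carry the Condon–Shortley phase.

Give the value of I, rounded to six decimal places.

m-sum 0 ✓  L=14 even ✓  4≤6≤8 ✓
Π(2lᵢ+1) = 5×13×13 = 845
triangle coeff Δ(2,6,6) = 1/90090
Σ_t [0,2]: t=0:+1/69120 t=1:−1/14400 t=2:+1/69120 = -7/172800
(3j)²=14/715 [(2 6 6; 0 0 0)], sign=-1
Σ_t [0,0]: t=0:+1/69120 = 1/69120
(3j)²=4/143 [(2 6 6; 2 0 -2)], sign=+1
⇒ 4πI² = 56/121
I = (-1)√(56/121/(4π)) = -0.19190947

-0.191909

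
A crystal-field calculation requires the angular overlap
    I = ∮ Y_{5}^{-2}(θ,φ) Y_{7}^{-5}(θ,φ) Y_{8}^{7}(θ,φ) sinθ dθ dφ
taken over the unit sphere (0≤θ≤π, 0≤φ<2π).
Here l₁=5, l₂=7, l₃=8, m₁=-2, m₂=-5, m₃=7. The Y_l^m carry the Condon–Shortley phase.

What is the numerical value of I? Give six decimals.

Checks pass: Σm=0; 20 even; l₃=8∈[2,12].
(2·5+1)(2·7+1)(2·8+1) = 2805
Δ: 4! 6! 10! / 21! → 1/814773960
sum: t=0:+1/87091200 t=1:−1/4976640 t=2:+1/2073600 t=3:−1/4976640 t=4:+1/87091200 = 1/9676800
3j²(5 7 8; 0 0 0) = Δ·Π!·Σ² = 360/46189  (sign +1)
sum: t=1:−1/1567641600 t=2:+1/1741824000 = -1/15676416000
3j²(5 7 8; -2 -5 7) = Δ·Π!·Σ² = 11/58140  (sign +1)
combine: 4πI² = 2805·360/46189·11/58140 = 330/79781
take √, sign +1: I = 0.01814272

0.018143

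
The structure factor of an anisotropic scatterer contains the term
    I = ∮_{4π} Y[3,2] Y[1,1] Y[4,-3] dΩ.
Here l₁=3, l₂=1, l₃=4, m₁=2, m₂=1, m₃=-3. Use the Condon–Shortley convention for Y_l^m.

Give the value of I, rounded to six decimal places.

-0.282095

m-sum 0 ✓  L=8 even ✓  2≤4≤4 ✓
Π(2lᵢ+1) = 7×3×9 = 189
triangle coeff Δ(3,1,4) = 1/252
Σ_t [0,0]: t=0:+1/36 = 1/36
(3j)²=4/63 [(3 1 4; 0 0 0)], sign=+1
Σ_t [0,0]: t=0:+1/240 = 1/240
(3j)²=1/12 [(3 1 4; 2 1 -3)], sign=-1
⇒ 4πI² = 1/1
I = (-1)√(1/1/(4π)) = -0.28209479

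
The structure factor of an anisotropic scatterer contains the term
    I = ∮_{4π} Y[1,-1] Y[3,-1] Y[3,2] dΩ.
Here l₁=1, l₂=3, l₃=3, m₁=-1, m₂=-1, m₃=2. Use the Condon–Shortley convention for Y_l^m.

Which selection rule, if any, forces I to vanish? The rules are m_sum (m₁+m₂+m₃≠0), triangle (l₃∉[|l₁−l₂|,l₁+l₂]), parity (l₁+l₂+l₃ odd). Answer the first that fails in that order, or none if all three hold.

azimuthal sum: -1 − 1 + 2 = 0  ✓
2 ≤ 3 ≤ 4 (triangle on l)  ✓
L = 1 + 3 + 3 = 7 (odd)  ✗

parity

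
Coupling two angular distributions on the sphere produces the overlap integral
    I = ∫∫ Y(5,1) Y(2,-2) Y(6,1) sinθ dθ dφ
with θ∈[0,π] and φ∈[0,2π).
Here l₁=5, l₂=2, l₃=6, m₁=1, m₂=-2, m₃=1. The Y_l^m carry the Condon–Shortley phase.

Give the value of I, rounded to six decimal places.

l₁+l₂+l₃=13 is odd: 3j(l;000)=0 ⇒ I=0

0.000000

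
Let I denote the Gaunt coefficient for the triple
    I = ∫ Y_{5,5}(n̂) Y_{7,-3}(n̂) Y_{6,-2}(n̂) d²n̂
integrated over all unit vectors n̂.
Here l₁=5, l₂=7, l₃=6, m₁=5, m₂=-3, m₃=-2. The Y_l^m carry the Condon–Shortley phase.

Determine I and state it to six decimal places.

m-sum 0 ✓  L=18 even ✓  2≤6≤12 ✓
Π(2lᵢ+1) = 11×15×13 = 2145
triangle coeff Δ(5,7,6) = 1/174594420
Σ_t [1,5]: t=1:−1/4147200 t=2:+1/207360 t=3:−1/82944 t=4:+1/207360 t=5:−1/4147200 = -1/345600
(3j)²=420/46189 [(5 7 6; 0 0 0)], sign=-1
Σ_t [0,0]: t=0:+1/9953280 = 1/9953280
(3j)²=2450/138567 [(5 7 6; 5 -3 -2)], sign=+1
⇒ 4πI² = 5145000/14919047
I = (-1)√(5145000/14919047/(4π)) = -0.16565983

-0.165660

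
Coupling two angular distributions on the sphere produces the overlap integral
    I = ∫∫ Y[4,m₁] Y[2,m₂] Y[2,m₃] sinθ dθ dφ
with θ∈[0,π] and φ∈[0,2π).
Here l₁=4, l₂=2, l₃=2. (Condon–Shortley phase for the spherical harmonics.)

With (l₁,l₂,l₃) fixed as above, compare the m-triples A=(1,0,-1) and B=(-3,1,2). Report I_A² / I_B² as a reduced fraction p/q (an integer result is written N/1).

6/7

Shared (l₁,l₂,l₃)=(4,2,2): N and (l;000)² cancel in I_A²/I_B².
A: Δ = 4!·4!·0!/9! = 1/630; Racah Σ t=2..2: t=2:+1/24 = 1/24; ⇒ 3j(4 2 2; 1 0 -1)² = 1/21, sgn -1
B: Δ = 4!·4!·0!/9! = 1/630; Racah Σ t=3..3: t=3:−1/144 = -1/144; ⇒ 3j(4 2 2; -3 1 2)² = 1/18, sgn -1
I_A²/I_B² = (1/21)/(1/18) = 6/7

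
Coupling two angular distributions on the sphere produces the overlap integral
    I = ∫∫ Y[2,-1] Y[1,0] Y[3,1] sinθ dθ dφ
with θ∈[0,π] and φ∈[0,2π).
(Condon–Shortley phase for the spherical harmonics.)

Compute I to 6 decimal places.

Rules hold: Σm=0, L=6 even, 1≤3≤3.
N = 5·3·7 = 105
Δ = 0!·4!·2!/7! = 1/105
Racah Σ t=0..0: t=0:+1/4 = 1/4
⇒ 3j(2 1 3; 0 0 0)² = 3/35, sgn -1
Racah Σ t=0..0: t=0:+1/6 = 1/6
⇒ 3j(2 1 3; -1 0 1)² = 8/105, sgn +1
4πI² = N·(3j₀)²·(3jₘ)² = 24/35
I = -1·√(0.685714/4π) = -0.23359668

-0.233597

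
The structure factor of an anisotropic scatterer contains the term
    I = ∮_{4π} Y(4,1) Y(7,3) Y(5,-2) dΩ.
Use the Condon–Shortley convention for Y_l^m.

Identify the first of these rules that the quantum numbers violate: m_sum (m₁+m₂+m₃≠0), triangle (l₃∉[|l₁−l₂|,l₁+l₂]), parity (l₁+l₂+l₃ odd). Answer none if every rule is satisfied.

m_sum

azimuthal sum: 1 + 3 − 2 = 2  ✗
3 ≤ 5 ≤ 11 (triangle on l)
L = 4 + 7 + 5 = 16 (even)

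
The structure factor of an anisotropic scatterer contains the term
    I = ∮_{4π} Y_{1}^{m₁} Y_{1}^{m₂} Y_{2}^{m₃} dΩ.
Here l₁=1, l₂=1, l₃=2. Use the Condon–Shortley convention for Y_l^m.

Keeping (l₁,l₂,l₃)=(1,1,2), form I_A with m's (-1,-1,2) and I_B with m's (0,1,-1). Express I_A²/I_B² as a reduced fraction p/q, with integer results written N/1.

2/1

Same 1,1,2: normalisation and zero-m 3j drop out of the ratio.
A: Δ: 0! 2! 2! / 5! → 1/30; sum: t=0:+1/4 = 1/4; 3j²(1 1 2; -1 -1 2) = Δ·Π!·Σ² = 1/5  (sign +1)
B: Δ: 0! 2! 2! / 5! → 1/30; sum: t=0:+1/2 = 1/2; 3j²(1 1 2; 0 1 -1) = Δ·Π!·Σ² = 1/10  (sign -1)
I_A²/I_B² = (1/5)/(1/10) = 2/1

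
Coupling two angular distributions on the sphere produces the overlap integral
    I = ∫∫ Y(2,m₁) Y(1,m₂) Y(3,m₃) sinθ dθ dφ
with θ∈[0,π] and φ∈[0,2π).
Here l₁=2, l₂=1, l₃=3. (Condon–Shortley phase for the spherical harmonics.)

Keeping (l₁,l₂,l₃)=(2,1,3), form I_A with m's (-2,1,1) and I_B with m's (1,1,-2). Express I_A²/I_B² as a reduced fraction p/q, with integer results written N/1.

1/10

Same 2,1,3: normalisation and zero-m 3j drop out of the ratio.
A: Δ: 0! 4! 2! / 7! → 1/105; sum: t=0:+1/48 = 1/48; 3j²(2 1 3; -2 1 1) = Δ·Π!·Σ² = 1/105  (sign +1)
B: Δ: 0! 4! 2! / 7! → 1/105; sum: t=0:+1/12 = 1/12; 3j²(2 1 3; 1 1 -2) = Δ·Π!·Σ² = 2/21  (sign -1)
I_A²/I_B² = (1/105)/(2/21) = 1/10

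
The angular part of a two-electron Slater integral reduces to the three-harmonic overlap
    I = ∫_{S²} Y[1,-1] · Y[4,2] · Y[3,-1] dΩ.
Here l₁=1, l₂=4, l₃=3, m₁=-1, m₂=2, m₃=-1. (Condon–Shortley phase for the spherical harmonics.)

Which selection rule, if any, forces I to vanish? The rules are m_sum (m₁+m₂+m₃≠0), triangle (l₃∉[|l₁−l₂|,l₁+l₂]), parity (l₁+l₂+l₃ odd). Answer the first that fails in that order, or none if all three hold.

none

m₁+m₂+m₃ = -1 + 2 − 1 = 0  ✓
triangle: |1−4|=3 ≤ l₃=3 ≤ 1+4=5  ✓
parity: l₁+l₂+l₃ = 8 is even  ✓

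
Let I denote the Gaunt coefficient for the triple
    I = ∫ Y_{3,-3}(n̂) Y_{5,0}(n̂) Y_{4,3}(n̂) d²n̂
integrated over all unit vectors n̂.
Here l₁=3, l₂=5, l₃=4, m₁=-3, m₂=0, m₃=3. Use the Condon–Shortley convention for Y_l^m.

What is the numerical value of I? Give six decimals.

-0.098140

Rules hold: Σm=0, L=12 even, 2≤4≤8.
N = 7·11·9 = 693
Δ = 4!·2!·6!/13! = 1/180180
Racah Σ t=1..3: t=1:−1/576 t=2:+1/144 t=3:−1/576 = 1/288
⇒ 3j(3 5 4; 0 0 0)² = 20/1001, sgn +1
Racah Σ t=4..4: t=4:+1/5760 = 1/5760
⇒ 3j(3 5 4; -3 0 3)² = 5/572, sgn -1
4πI² = N·(3j₀)²·(3jₘ)² = 225/1859
I = -1·√(0.121033/4π) = -0.09814013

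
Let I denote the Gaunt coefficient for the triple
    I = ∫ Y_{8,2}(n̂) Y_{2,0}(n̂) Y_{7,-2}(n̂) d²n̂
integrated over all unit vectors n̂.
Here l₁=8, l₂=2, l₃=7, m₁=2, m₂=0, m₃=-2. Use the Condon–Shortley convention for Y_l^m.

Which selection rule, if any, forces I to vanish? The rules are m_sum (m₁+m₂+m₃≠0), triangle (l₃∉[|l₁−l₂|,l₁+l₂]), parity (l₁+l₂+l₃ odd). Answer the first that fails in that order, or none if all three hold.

azimuthal sum: 2 + 0 − 2 = 0  ✓
6 ≤ 7 ≤ 10 (triangle on l)  ✓
L = 8 + 2 + 7 = 17 (odd)  ✗

parity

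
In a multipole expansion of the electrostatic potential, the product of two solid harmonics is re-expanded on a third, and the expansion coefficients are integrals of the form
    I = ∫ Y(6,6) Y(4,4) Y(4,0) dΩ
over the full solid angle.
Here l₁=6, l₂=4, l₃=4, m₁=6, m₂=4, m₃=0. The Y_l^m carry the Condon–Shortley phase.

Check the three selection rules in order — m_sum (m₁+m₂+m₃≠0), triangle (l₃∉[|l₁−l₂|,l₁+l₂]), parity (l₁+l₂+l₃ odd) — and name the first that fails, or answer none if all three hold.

azimuthal sum: 6 + 4 + 0 = 10  ✗
2 ≤ 4 ≤ 10 (triangle on l)
L = 6 + 4 + 4 = 14 (even)

m_sum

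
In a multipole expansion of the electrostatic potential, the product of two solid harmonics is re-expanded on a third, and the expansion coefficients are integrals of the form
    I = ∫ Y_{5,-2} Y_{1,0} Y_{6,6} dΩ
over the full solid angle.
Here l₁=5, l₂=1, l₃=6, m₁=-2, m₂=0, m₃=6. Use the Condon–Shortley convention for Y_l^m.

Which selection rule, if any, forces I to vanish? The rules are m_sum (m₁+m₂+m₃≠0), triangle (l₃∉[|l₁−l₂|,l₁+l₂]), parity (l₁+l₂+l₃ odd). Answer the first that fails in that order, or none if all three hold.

m_sum

m₁+m₂+m₃ = -2 + 0 + 6 = 4  ✗
triangle: |5−1|=4 ≤ l₃=6 ≤ 5+1=6
parity: l₁+l₂+l₃ = 12 is even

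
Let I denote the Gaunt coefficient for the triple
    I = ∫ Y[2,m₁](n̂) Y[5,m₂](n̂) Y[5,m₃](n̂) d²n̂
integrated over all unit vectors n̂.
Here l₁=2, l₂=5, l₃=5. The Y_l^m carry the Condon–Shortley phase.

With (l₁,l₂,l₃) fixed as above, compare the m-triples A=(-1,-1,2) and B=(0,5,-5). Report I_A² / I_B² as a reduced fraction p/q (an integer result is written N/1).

Same 2,5,5: normalisation and zero-m 3j drop out of the ratio.
A: Δ: 2! 2! 8! / 13! → 1/38610; sum: t=1:−1/1440 t=2:+1/2880 = -1/2880; 3j²(2 5 5; -1 -1 2) = Δ·Π!·Σ² = 7/715  (sign +1)
B: Δ: 2! 2! 8! / 13! → 1/38610; sum: t=2:+1/161280 = 1/161280; 3j²(2 5 5; 0 5 -5) = Δ·Π!·Σ² = 15/286  (sign +1)
I_A²/I_B² = (7/715)/(15/286) = 14/75

14/75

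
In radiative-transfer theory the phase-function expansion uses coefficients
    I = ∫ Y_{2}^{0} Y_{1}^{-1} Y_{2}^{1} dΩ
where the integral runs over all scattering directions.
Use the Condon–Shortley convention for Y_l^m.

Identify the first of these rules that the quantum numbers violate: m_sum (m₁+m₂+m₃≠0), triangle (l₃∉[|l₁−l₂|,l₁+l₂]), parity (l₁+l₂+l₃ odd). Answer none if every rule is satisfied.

parity

azimuthal sum: 0 − 1 + 1 = 0  ✓
1 ≤ 2 ≤ 3 (triangle on l)  ✓
L = 2 + 1 + 2 = 5 (odd)  ✗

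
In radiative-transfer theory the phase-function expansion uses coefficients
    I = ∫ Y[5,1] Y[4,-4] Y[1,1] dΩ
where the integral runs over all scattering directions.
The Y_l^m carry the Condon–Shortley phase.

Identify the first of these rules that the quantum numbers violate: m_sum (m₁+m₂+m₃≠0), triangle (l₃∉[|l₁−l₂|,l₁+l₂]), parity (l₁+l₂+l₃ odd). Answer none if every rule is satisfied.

Σmᵢ = -2  ✗
l₃∈[|l₁−l₂|,l₁+l₂]=[1,9], have l₃=1
Σlᵢ = 10 ⇒ even

m_sum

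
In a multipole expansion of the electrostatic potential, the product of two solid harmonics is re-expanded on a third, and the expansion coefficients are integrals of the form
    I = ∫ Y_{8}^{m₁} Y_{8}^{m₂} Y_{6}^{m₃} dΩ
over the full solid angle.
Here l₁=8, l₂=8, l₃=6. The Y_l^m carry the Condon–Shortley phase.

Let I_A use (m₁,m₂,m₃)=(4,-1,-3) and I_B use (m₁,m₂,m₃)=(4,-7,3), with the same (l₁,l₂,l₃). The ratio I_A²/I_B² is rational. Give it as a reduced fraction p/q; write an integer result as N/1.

125/143

Shared (l₁,l₂,l₃)=(8,8,6): N and (l;000)² cancel in I_A²/I_B².
A: Δ = 10!·6!·6!/23! = 1/13742520792; Racah Σ t=1..4: t=1:−1/9405849600 t=2:+1/464486400 t=3:−1/174182400 t=4:+1/447897600 = -11/7524679680; ⇒ 3j(8 8 6; 4 -1 -3)² = 1375/193154, sgn +1
B: Δ = 10!·6!·6!/23! = 1/13742520792; Racah Σ t=0..1: t=0:+1/20901888000 t=1:−1/9405849600 = -11/188116992000; ⇒ 3j(8 8 6; 4 -7 3)² = 121/14858, sgn +1
I_A²/I_B² = (1375/193154)/(121/14858) = 125/143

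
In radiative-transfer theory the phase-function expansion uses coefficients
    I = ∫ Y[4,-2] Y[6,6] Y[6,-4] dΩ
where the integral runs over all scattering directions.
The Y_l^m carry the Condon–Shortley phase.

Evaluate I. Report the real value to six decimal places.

Checks pass: Σm=0; 16 even; l₃=6∈[2,10].
(2·4+1)(2·6+1)(2·6+1) = 1521
Δ: 4! 4! 8! / 17! → 1/15315300
sum: t=0:+1/829440 t=1:−1/25920 t=2:+1/9216 t=3:−1/25920 t=4:+1/829440 = 7/207360
3j²(4 6 6; 0 0 0) = Δ·Π!·Σ² = 28/2431  (sign +1)
sum: t=4:+1/3870720 = 1/3870720
3j²(4 6 6; -2 6 -4) = Δ·Π!·Σ² = 135/6188  (sign +1)
combine: 4πI² = 1521·28/2431·135/6188 = 1215/3179
take √, sign +1: I = 0.17439657

0.174397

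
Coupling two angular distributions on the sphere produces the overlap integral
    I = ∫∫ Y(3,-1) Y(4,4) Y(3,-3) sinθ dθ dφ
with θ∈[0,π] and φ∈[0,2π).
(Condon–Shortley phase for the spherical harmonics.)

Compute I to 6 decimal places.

m-sum 0 ✓  L=10 even ✓  1≤3≤7 ✓
Π(2lᵢ+1) = 7×9×7 = 441
triangle coeff Δ(3,4,3) = 1/34650
Σ_t [1,3]: t=1:−1/72 t=2:+1/16 t=3:−1/72 = 5/144
(3j)²=2/77 [(3 4 3; 0 0 0)], sign=-1
Σ_t [4,4]: t=4:+1/1152 = 1/1152
(3j)²=1/33 [(3 4 3; -1 4 -3)], sign=+1
⇒ 4πI² = 42/121
I = (-1)√(42/121/(4π)) = -0.16619847

-0.166198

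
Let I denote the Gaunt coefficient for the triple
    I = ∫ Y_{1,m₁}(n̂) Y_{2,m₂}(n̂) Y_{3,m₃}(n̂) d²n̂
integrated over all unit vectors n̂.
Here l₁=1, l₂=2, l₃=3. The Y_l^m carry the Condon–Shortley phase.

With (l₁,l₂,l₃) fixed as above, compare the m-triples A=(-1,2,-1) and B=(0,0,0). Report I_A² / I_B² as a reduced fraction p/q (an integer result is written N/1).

1/9

l's match ⇒ only the (l;m) 3-j factors differ between A and B.
A: triangle coeff Δ(1,2,3) = 1/105; Σ_t [0,0]: t=0:+1/48 = 1/48; (3j)²=1/105 [(1 2 3; -1 2 -1)], sign=+1
B: triangle coeff Δ(1,2,3) = 1/105; Σ_t [0,0]: t=0:+1/4 = 1/4; (3j)²=3/35 [(1 2 3; 0 0 0)], sign=-1
I_A²/I_B² = (1/105)/(3/35) = 1/9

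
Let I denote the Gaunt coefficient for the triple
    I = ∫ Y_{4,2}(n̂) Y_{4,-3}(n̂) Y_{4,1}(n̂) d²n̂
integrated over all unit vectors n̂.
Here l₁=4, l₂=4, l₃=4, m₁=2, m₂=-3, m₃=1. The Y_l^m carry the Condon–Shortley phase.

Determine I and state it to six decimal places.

Checks pass: Σm=0; 12 even; l₃=4∈[0,8].
(2·4+1)(2·4+1)(2·4+1) = 729
Δ: 4! 4! 4! / 13! → 1/450450
sum: t=0:+1/13824 t=1:−1/216 t=2:+1/64 t=3:−1/216 t=4:+1/13824 = 5/768
3j²(4 4 4; 0 0 0) = Δ·Π!·Σ² = 18/1001  (sign +1)
sum: t=0:+1/576 t=1:−1/864 = 1/1728
3j²(4 4 4; 2 -3 1) = Δ·Π!·Σ² = 5/1287  (sign -1)
combine: 4πI² = 729·18/1001·5/1287 = 7290/143143
take √, sign -1: I = -0.06366105

-0.063661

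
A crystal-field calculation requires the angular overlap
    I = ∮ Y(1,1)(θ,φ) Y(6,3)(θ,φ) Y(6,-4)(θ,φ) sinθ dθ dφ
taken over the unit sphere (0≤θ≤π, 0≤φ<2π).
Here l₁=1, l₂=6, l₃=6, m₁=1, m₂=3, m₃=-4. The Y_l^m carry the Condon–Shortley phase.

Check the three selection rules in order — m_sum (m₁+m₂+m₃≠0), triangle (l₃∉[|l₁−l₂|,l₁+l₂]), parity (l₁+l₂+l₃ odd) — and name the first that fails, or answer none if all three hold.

parity

m₁+m₂+m₃ = 1 + 3 − 4 = 0  ✓
triangle: |1−6|=5 ≤ l₃=6 ≤ 1+6=7  ✓
parity: l₁+l₂+l₃ = 13 is odd  ✗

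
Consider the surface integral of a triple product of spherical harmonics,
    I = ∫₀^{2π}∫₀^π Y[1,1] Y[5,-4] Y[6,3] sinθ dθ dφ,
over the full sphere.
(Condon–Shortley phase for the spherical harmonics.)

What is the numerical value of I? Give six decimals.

-0.070770

Checks pass: Σm=0; 12 even; l₃=6∈[4,6].
(2·1+1)(2·5+1)(2·6+1) = 429
Δ: 0! 2! 10! / 13! → 1/858
sum: t=0:+1/14400 = 1/14400
3j²(1 5 6; 0 0 0) = Δ·Π!·Σ² = 6/143  (sign +1)
sum: t=0:+1/725760 = 1/725760
3j²(1 5 6; 1 -4 3) = Δ·Π!·Σ² = 1/286  (sign -1)
combine: 4πI² = 429·6/143·1/286 = 9/143
take √, sign -1: I = -0.07076985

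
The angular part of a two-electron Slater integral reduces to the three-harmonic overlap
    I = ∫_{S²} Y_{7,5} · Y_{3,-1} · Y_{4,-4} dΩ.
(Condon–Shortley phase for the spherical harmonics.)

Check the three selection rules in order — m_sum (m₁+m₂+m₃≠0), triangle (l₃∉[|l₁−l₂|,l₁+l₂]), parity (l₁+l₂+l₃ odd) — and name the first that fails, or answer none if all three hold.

azimuthal sum: 5 − 1 − 4 = 0  ✓
4 ≤ 4 ≤ 10 (triangle on l)  ✓
L = 7 + 3 + 4 = 14 (even)  ✓

none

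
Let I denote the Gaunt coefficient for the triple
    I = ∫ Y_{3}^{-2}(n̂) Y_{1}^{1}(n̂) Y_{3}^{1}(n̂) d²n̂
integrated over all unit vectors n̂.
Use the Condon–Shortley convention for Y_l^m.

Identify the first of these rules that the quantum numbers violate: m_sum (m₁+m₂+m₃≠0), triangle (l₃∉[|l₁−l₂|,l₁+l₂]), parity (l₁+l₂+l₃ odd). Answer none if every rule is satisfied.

m₁+m₂+m₃ = -2 + 1 + 1 = 0  ✓
triangle: |3−1|=2 ≤ l₃=3 ≤ 3+1=4  ✓
parity: l₁+l₂+l₃ = 7 is odd  ✗

parity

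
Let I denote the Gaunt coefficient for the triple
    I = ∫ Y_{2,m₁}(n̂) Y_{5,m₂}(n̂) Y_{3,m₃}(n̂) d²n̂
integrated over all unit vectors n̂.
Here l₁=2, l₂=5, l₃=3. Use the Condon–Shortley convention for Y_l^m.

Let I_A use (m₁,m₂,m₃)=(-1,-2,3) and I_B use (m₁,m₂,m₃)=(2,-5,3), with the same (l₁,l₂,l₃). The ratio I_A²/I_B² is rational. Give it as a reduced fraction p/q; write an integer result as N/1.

1/30

Shared (l₁,l₂,l₃)=(2,5,3): N and (l;000)² cancel in I_A²/I_B².
A: Δ = 4!·0!·6!/11! = 1/2310; Racah Σ t=3..3: t=3:−1/4320 = -1/4320; ⇒ 3j(2 5 3; -1 -2 3)² = 1/330, sgn -1
B: Δ = 4!·0!·6!/11! = 1/2310; Racah Σ t=0..0: t=0:+1/17280 = 1/17280; ⇒ 3j(2 5 3; 2 -5 3)² = 1/11, sgn +1
I_A²/I_B² = (1/330)/(1/11) = 1/30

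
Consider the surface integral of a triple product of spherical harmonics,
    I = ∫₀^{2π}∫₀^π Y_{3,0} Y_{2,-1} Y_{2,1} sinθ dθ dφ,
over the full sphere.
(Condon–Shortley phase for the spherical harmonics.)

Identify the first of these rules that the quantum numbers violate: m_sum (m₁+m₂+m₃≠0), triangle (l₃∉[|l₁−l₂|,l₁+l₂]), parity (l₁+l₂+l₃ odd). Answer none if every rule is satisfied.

parity

azimuthal sum: 0 − 1 + 1 = 0  ✓
1 ≤ 2 ≤ 5 (triangle on l)  ✓
L = 3 + 2 + 2 = 7 (odd)  ✗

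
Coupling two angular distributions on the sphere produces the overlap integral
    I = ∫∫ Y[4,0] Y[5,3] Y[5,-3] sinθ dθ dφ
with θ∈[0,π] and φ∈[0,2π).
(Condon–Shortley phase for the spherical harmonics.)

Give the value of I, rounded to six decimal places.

m-sum 0 ✓  L=14 even ✓  1≤5≤9 ✓
Π(2lᵢ+1) = 9×11×11 = 1089
triangle coeff Δ(4,5,5) = 1/3153150
Σ_t [0,4]: t=0:+1/69120 t=1:−1/1728 t=2:+1/576 t=3:−1/1728 t=4:+1/69120 = 7/11520
(3j)²=2/143 [(4 5 5; 0 0 0)], sign=-1
Σ_t [2,4]: t=2:+1/11520 t=3:−1/4320 t=4:+1/27648 = -1/9216
(3j)²=2/143 [(4 5 5; 0 3 -3)], sign=-1
⇒ 4πI² = 36/169
I = (+1)√(36/169/(4π)) = 0.13019760

0.130198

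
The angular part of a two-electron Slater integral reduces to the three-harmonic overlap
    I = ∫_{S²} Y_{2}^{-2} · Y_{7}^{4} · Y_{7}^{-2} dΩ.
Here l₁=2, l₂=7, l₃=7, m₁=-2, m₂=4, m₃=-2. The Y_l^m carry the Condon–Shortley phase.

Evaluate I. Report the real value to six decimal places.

Checks pass: Σm=0; 16 even; l₃=7∈[5,9].
(2·2+1)(2·7+1)(2·7+1) = 1125
Δ: 2! 2! 12! / 17! → 1/185640
sum: t=0:+1/2419200 t=1:−1/518400 t=2:+1/2419200 = -1/907200
3j²(2 7 7; 0 0 0) = Δ·Π!·Σ² = 56/3315  (sign +1)
sum: t=2:+1/8709120 = 1/8709120
3j²(2 7 7; -2 4 -2) = Δ·Π!·Σ² = 55/3094  (sign -1)
combine: 4πI² = 1125·56/3315·55/3094 = 16500/48841
take √, sign -1: I = -0.16396259

-0.163963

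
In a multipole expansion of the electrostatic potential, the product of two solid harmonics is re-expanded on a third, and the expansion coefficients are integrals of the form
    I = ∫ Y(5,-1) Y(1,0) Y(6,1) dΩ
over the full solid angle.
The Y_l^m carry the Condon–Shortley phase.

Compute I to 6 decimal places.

-0.241725

m-sum 0 ✓  L=12 even ✓  4≤6≤6 ✓
Π(2lᵢ+1) = 11×3×13 = 429
triangle coeff Δ(5,1,6) = 1/858
Σ_t [0,0]: t=0:+1/14400 = 1/14400
(3j)²=6/143 [(5 1 6; 0 0 0)], sign=+1
Σ_t [0,0]: t=0:+1/17280 = 1/17280
(3j)²=35/858 [(5 1 6; -1 0 1)], sign=-1
⇒ 4πI² = 105/143
I = (-1)√(105/143/(4π)) = -0.24172507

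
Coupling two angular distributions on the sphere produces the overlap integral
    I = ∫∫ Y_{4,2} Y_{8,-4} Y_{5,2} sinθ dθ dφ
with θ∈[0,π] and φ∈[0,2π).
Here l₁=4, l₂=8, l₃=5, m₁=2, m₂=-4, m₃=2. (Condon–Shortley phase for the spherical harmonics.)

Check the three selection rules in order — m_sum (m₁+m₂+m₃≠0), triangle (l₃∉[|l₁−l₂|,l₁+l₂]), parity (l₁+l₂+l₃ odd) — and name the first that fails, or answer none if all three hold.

m₁+m₂+m₃ = 2 − 4 + 2 = 0  ✓
triangle: |4−8|=4 ≤ l₃=5 ≤ 4+8=12  ✓
parity: l₁+l₂+l₃ = 17 is odd  ✗

parity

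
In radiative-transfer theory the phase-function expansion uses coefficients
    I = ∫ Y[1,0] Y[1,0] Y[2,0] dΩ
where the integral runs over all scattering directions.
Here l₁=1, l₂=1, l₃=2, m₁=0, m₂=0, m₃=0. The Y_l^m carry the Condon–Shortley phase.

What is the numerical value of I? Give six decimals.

0.252313

Checks pass: Σm=0; 4 even; l₃=2∈[0,2].
(2·1+1)(2·1+1)(2·2+1) = 45
Δ: 0! 2! 2! / 5! → 1/30
sum: t=0:+1/1 = 1/1
3j²(1 1 2; 0 0 0) = Δ·Π!·Σ² = 2/15  (sign +1)
(m-triple is (0,0,0) — same symbol as above.)
combine: 4πI² = 45·2/15·2/15 = 4/5
take √, sign +1: I = 0.25231325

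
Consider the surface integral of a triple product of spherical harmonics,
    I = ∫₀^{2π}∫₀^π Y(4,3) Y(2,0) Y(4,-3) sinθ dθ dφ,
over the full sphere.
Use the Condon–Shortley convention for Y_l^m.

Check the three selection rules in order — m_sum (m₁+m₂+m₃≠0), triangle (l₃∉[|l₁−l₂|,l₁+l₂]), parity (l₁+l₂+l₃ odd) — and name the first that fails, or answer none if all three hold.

none

Σmᵢ = 0  ✓
l₃∈[|l₁−l₂|,l₁+l₂]=[2,6], have l₃=4  ✓
Σlᵢ = 10 ⇒ even  ✓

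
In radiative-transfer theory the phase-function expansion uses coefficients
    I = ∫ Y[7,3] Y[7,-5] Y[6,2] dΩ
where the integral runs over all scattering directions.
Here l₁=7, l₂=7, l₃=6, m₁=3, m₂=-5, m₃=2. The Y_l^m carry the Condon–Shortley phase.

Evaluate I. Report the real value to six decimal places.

Checks pass: Σm=0; 20 even; l₃=6∈[0,14].
(2·7+1)(2·7+1)(2·6+1) = 2925
Δ: 8! 6! 6! / 21! → 1/2444321880
sum: t=1:−1/2612736000 t=2:+1/20736000 t=3:−1/1658880 t=4:+1/746496 t=5:−1/1658880 t=6:+1/20736000 t=7:−1/2612736000 = 1/4354560
3j²(7 7 6; 0 0 0) = Δ·Π!·Σ² = 1000/138567  (sign +1)
sum: t=0:+1/92897280 t=1:−1/21772800 t=2:+1/49766400 = -1/66355200
3j²(7 7 6; 3 -5 2) = Δ·Π!·Σ² = 63/8398  (sign -1)
combine: 4πI² = 2925·1000/138567·63/8398 = 2362500/14919047
take √, sign -1: I = -0.11225623

-0.112256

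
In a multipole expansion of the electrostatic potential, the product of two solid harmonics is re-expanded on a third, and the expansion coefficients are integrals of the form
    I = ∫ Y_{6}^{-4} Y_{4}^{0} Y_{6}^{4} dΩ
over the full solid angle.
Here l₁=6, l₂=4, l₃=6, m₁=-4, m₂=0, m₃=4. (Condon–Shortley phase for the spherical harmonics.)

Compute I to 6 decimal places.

-0.144819

m-sum 0 ✓  L=16 even ✓  2≤6≤10 ✓
Π(2lᵢ+1) = 13×9×13 = 1521
triangle coeff Δ(6,4,6) = 1/15315300
Σ_t [0,4]: t=0:+1/829440 t=1:−1/25920 t=2:+1/9216 t=3:−1/25920 t=4:+1/829440 = 7/207360
(3j)²=28/2431 [(6 4 6; 0 0 0)], sign=+1
Σ_t [2,4]: t=2:+1/645120 t=3:−1/181440 t=4:+1/829440 = -1/362880
(3j)²=256/17017 [(6 4 6; -4 0 4)], sign=-1
⇒ 4πI² = 9216/34969
I = (-1)√(9216/34969/(4π)) = -0.14481872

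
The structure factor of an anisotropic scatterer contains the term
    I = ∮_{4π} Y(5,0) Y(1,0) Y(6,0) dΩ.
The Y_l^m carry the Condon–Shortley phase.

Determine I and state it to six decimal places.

Checks pass: Σm=0; 12 even; l₃=6∈[4,6].
(2·5+1)(2·1+1)(2·6+1) = 429
Δ: 0! 10! 2! / 13! → 1/858
sum: t=0:+1/14400 = 1/14400
3j²(5 1 6; 0 0 0) = Δ·Π!·Σ² = 6/143  (sign +1)
(m-triple is (0,0,0) — same symbol as above.)
combine: 4πI² = 429·6/143·6/143 = 108/143
take √, sign +1: I = 0.24515397

0.245154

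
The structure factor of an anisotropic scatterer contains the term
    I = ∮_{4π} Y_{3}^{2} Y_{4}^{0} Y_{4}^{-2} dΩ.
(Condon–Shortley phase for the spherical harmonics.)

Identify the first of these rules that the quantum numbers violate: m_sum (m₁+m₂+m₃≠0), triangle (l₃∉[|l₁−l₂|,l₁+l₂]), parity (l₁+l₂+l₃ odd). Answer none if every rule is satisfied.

azimuthal sum: 2 + 0 − 2 = 0  ✓
1 ≤ 4 ≤ 7 (triangle on l)  ✓
L = 3 + 4 + 4 = 11 (odd)  ✗

parity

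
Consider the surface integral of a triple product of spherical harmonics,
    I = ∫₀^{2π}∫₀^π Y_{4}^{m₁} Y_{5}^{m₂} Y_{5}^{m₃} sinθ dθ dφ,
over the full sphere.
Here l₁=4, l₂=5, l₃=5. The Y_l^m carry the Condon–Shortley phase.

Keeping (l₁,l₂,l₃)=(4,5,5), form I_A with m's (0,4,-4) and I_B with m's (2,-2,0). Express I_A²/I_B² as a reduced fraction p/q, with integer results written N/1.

12/7

l's match ⇒ only the (l;m) 3-j factors differ between A and B.
A: triangle coeff Δ(4,5,5) = 1/3153150; Σ_t [3,4]: t=3:−1/25920 t=4:+1/69120 = -1/41472; (3j)²=2/143 [(4 5 5; 0 4 -4)], sign=+1
B: triangle coeff Δ(4,5,5) = 1/3153150; Σ_t [0,2]: t=0:+1/3456 t=1:−1/1728 t=2:+1/11520 = -7/34560; (3j)²=7/858 [(4 5 5; 2 -2 0)], sign=+1
I_A²/I_B² = (2/143)/(7/858) = 12/7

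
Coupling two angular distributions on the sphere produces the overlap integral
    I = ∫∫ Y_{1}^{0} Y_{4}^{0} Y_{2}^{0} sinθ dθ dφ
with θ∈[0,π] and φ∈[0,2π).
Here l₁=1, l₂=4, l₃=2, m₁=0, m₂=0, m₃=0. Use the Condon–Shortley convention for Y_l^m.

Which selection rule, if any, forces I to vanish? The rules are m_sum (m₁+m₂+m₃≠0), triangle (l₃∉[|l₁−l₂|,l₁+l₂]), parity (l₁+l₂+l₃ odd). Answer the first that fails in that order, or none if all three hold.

azimuthal sum: 0 + 0 + 0 = 0  ✓
3 ≤ 2 ≤ 5 (triangle on l)  ✗
L = 1 + 4 + 2 = 7 (odd)

triangle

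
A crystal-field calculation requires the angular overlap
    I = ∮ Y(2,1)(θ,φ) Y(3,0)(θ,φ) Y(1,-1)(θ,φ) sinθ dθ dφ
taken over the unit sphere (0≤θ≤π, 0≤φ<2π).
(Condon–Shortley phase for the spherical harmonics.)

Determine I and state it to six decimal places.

m-sum 0 ✓  L=6 even ✓  1≤1≤5 ✓
Π(2lᵢ+1) = 5×7×3 = 105
triangle coeff Δ(2,3,1) = 1/105
Σ_t [2,2]: t=2:+1/4 = 1/4
(3j)²=3/35 [(2 3 1; 0 0 0)], sign=-1
Σ_t [1,1]: t=1:−1/12 = -1/12
(3j)²=1/35 [(2 3 1; 1 0 -1)], sign=-1
⇒ 4πI² = 9/35
I = (+1)√(9/35/(4π)) = 0.14304817

0.143048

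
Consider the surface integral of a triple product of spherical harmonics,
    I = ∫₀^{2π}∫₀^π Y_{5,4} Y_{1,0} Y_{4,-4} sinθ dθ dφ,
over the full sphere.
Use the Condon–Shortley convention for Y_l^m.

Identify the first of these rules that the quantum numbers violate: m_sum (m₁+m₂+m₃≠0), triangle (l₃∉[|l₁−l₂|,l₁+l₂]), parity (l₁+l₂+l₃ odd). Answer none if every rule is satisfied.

none

azimuthal sum: 4 + 0 − 4 = 0  ✓
4 ≤ 4 ≤ 6 (triangle on l)  ✓
L = 5 + 1 + 4 = 10 (even)  ✓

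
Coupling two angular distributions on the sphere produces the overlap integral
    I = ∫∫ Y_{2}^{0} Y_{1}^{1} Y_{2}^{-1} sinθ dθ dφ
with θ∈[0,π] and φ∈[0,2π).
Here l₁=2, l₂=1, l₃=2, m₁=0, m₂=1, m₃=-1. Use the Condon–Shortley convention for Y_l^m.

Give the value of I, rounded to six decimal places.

0.000000

L=5 odd ⇒ parity kills the (l;000) factor ⇒ I = 0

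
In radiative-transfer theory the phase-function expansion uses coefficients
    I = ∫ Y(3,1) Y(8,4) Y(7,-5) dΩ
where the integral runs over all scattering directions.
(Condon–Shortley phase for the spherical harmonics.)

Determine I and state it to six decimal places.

-0.170870

Checks pass: Σm=0; 18 even; l₃=7∈[5,11].
(2·3+1)(2·8+1)(2·7+1) = 1785
Δ: 4! 2! 12! / 19! → 1/5290740
sum: t=1:−1/7257600 t=2:+1/2073600 t=3:−1/7257600 = 1/4838400
3j²(3 8 7; 0 0 0) = Δ·Π!·Σ² = 252/20995  (sign -1)
sum: t=0:+1/22992076800 t=1:−1/239500800 t=2:+1/58060800 = 43/3284582400
3j²(3 8 7; 1 4 -5) = Δ·Π!·Σ² = 12943/755820  (sign +1)
combine: 4πI² = 1785·252/20995·12943/755820 = 1902621/5185765
take √, sign -1: I = -0.17086960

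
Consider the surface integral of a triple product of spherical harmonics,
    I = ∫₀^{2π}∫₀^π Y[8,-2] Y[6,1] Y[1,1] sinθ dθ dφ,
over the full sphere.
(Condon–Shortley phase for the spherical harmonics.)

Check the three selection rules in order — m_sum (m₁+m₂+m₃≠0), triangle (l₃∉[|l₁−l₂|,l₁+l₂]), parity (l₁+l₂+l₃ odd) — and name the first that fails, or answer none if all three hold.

triangle

azimuthal sum: -2 + 1 + 1 = 0  ✓
2 ≤ 1 ≤ 14 (triangle on l)  ✗
L = 8 + 6 + 1 = 15 (odd)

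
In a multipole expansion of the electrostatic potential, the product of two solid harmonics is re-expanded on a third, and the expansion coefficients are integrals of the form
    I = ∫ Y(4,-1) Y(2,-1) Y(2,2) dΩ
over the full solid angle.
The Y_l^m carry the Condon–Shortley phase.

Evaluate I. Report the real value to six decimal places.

-0.090112

Rules hold: Σm=0, L=8 even, 2≤2≤6.
N = 9·5·5 = 225
Δ = 4!·4!·0!/9! = 1/630
Racah Σ t=2..2: t=2:+1/16 = 1/16
⇒ 3j(4 2 2; 0 0 0)² = 2/35, sgn +1
Racah Σ t=1..1: t=1:−1/144 = -1/144
⇒ 3j(4 2 2; -1 -1 2)² = 1/126, sgn -1
4πI² = N·(3j₀)²·(3jₘ)² = 5/49
I = -1·√(0.102041/4π) = -0.09011188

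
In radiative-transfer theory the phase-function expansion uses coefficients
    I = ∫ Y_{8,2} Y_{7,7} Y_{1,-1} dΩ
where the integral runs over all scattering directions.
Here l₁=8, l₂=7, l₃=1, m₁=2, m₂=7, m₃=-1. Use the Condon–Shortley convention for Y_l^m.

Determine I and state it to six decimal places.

m-sum = 2 + 7 − 1 = 8 ≠ 0 ⇒ I = 0

0.000000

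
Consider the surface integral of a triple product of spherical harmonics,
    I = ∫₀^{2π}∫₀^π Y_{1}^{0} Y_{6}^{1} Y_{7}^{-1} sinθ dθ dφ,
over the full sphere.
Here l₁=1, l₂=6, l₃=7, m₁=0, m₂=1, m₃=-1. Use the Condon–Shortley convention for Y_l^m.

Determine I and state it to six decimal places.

-0.242415

Rules hold: Σm=0, L=14 even, 5≤7≤7.
N = 3·13·15 = 585
Δ = 0!·2!·12!/15! = 1/1365
Racah Σ t=0..0: t=0:+1/518400 = 1/518400
⇒ 3j(1 6 7; 0 0 0)² = 7/195, sgn -1
Racah Σ t=0..0: t=0:+1/604800 = 1/604800
⇒ 3j(1 6 7; 0 1 -1)² = 16/455, sgn +1
4πI² = N·(3j₀)²·(3jₘ)² = 48/65
I = -1·√(0.738462/4π) = -0.24241473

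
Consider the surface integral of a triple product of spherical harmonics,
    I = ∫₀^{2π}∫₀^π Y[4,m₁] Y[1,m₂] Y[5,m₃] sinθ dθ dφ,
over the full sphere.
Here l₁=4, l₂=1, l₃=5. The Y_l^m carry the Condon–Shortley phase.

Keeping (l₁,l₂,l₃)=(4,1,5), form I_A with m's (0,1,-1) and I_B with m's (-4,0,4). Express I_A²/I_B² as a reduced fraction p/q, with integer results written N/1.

Same 4,1,5: normalisation and zero-m 3j drop out of the ratio.
A: Δ: 0! 8! 2! / 11! → 1/495; sum: t=0:+1/1152 = 1/1152; 3j²(4 1 5; 0 1 -1) = Δ·Π!·Σ² = 1/33  (sign +1)
B: Δ: 0! 8! 2! / 11! → 1/495; sum: t=0:+1/40320 = 1/40320; 3j²(4 1 5; -4 0 4) = Δ·Π!·Σ² = 1/55  (sign -1)
I_A²/I_B² = (1/33)/(1/55) = 5/3

5/3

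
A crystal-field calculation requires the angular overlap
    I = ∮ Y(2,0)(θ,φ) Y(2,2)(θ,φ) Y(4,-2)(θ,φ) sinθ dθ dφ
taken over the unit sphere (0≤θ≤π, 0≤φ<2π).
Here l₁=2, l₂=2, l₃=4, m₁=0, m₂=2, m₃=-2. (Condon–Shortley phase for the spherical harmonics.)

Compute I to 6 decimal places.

0.156078

Checks pass: Σm=0; 8 even; l₃=4∈[0,4].
(2·2+1)(2·2+1)(2·4+1) = 225
Δ: 0! 4! 4! / 9! → 1/630
sum: t=0:+1/16 = 1/16
3j²(2 2 4; 0 0 0) = Δ·Π!·Σ² = 2/35  (sign +1)
sum: t=0:+1/96 = 1/96
3j²(2 2 4; 0 2 -2) = Δ·Π!·Σ² = 1/42  (sign +1)
combine: 4πI² = 225·2/35·1/42 = 15/49
take √, sign +1: I = 0.15607835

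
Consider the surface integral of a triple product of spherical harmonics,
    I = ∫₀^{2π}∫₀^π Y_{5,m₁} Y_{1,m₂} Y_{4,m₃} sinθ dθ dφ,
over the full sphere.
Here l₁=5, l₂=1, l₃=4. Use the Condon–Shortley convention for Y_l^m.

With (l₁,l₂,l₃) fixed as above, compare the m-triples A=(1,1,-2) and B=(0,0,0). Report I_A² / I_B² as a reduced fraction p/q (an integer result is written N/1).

Shared (l₁,l₂,l₃)=(5,1,4): N and (l;000)² cancel in I_A²/I_B².
A: Δ = 2!·8!·0!/11! = 1/495; Racah Σ t=2..2: t=2:+1/2880 = 1/2880; ⇒ 3j(5 1 4; 1 1 -2)² = 2/165, sgn +1
B: Δ = 2!·8!·0!/11! = 1/495; Racah Σ t=1..1: t=1:−1/576 = -1/576; ⇒ 3j(5 1 4; 0 0 0)² = 5/99, sgn -1
I_A²/I_B² = (2/165)/(5/99) = 6/25

6/25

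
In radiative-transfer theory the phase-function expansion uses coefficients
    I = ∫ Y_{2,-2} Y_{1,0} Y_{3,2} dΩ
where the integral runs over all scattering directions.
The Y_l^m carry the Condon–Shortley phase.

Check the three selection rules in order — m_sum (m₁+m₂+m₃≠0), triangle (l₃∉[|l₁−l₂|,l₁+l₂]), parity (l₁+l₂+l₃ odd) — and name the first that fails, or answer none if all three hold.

none

Σmᵢ = 0  ✓
l₃∈[|l₁−l₂|,l₁+l₂]=[1,3], have l₃=3  ✓
Σlᵢ = 6 ⇒ even  ✓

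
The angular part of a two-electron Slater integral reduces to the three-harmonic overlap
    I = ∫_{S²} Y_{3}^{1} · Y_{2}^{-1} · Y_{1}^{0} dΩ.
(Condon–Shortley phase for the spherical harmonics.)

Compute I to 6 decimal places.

-0.233597

Rules hold: Σm=0, L=6 even, 1≤1≤5.
N = 7·5·3 = 105
Δ = 4!·2!·0!/7! = 1/105
Racah Σ t=2..2: t=2:+1/4 = 1/4
⇒ 3j(3 2 1; 0 0 0)² = 3/35, sgn -1
Racah Σ t=1..1: t=1:−1/6 = -1/6
⇒ 3j(3 2 1; 1 -1 0)² = 8/105, sgn +1
4πI² = N·(3j₀)²·(3jₘ)² = 24/35
I = -1·√(0.685714/4π) = -0.23359668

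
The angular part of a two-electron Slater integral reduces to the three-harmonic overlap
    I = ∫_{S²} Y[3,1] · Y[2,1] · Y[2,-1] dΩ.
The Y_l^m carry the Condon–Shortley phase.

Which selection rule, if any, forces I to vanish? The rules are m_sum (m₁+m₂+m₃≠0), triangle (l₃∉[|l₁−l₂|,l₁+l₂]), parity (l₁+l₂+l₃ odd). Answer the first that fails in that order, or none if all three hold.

m₁+m₂+m₃ = 1 + 1 − 1 = 1  ✗
triangle: |3−2|=1 ≤ l₃=2 ≤ 3+2=5
parity: l₁+l₂+l₃ = 7 is odd

m_sum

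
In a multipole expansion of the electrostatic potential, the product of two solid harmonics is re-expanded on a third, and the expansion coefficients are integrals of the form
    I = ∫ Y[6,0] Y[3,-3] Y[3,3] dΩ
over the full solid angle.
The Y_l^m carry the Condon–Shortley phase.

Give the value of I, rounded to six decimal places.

Checks pass: Σm=0; 12 even; l₃=3∈[3,9].
(2·6+1)(2·3+1)(2·3+1) = 637
Δ: 6! 6! 0! / 13! → 1/12012
sum: t=3:−1/1296 = -1/1296
3j²(6 3 3; 0 0 0) = Δ·Π!·Σ² = 100/3003  (sign +1)
sum: t=0:+1/518400 = 1/518400
3j²(6 3 3; 0 -3 3) = Δ·Π!·Σ² = 1/12012  (sign +1)
combine: 4πI² = 637·100/3003·1/12012 = 25/14157
take √, sign +1: I = 0.01185440

0.011854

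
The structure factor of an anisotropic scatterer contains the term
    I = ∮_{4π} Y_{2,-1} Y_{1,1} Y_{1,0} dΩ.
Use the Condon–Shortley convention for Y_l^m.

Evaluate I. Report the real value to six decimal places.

-0.218510

Rules hold: Σm=0, L=4 even, 1≤1≤3.
N = 5·3·3 = 45
Δ = 2!·2!·0!/5! = 1/30
Racah Σ t=1..1: t=1:−1/1 = -1/1
⇒ 3j(2 1 1; 0 0 0)² = 2/15, sgn +1
Racah Σ t=2..2: t=2:+1/2 = 1/2
⇒ 3j(2 1 1; -1 1 0)² = 1/10, sgn -1
4πI² = N·(3j₀)²·(3jₘ)² = 3/5
I = -1·√(0.6/4π) = -0.21850969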